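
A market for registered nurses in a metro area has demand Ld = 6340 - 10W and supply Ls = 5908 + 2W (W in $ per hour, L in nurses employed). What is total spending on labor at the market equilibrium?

Set Ld = Ls: 6340 - 10W = 5908 + 2W, so 432 = 12W and W* = 36.
Substitute back: L* = 6340 - 10(36) = 5980.
Total spending on labor = W* × L* = 36 × 5980 = 215280.

Total spending on labor = 215280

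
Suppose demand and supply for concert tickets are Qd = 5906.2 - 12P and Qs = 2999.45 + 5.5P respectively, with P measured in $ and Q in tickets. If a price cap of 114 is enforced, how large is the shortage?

Evaluating both curves at the ceiling price 114 gives Qd = 4538.2, Qs = 3626.45.
Shortage = Qd - Qs = 4538.2 - 3626.45 = 911.75.

Shortage = 911.75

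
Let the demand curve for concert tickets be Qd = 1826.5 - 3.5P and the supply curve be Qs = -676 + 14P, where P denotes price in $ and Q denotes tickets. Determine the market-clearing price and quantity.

Equating demand and supply, 1826.5 - 3.5P = -676 + 14P gives 17.5P = 2502.5, so P* = 143.
From the demand curve, Q* = 1826.5 - 3.5(143) = 1326.

P* = 143, Q* = 1326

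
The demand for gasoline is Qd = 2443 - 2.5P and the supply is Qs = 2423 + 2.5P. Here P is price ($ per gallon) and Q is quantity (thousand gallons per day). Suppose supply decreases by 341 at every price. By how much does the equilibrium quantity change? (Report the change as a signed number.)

Equating demand and supply, 2443 - 2.5P = 2423 + 2.5P gives 5P = 20, so P* = 4.
Substitute back: Q* = 2443 - 2.5(4) = 2433.
After the shift, supply is Qs = 2082 + 2.5P.
Re-solving, 5P = 361 gives P = 72.2 and Q = 2262.5.
ΔQ = 2262.5 - 2433 = -170.5.

ΔQ = -170.5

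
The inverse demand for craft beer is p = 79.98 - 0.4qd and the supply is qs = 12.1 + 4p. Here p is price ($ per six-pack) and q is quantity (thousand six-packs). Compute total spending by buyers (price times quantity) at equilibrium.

Total spending by buyers = 3690.53

Solving each curve for q: qd = 199.95 - 2.5p.
The market clears where 199.95 - 2.5p = 12.1 + 4p. Rearranging, 6.5p = 187.85, hence p* = 28.9.
Plugging p* into demand: q* = 199.95 - 2.5(28.9) = 127.7.
Total spending by buyers = p* × q* = 28.9 × 127.7 = 3690.53.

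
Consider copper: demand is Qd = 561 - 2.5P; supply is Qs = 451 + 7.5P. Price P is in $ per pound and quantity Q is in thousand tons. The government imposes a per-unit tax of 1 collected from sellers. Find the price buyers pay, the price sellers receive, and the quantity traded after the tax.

P_b = 11.75, P_s = 10.75, Q = 531.625

The tax drives a wedge P_b - P_s = 1. Substituting P_s = P_b - 1 into supply: Qs = 443.5 + 7.5P_b.
Market clearing requires 561 - 2.5P_b = 443.5 + 7.5P_b; hence 117.5 = 10P_b and P_b = 11.75.
So P_s = 10.75 and the quantity traded is Q = 561 - 2.5(11.75) = 531.625.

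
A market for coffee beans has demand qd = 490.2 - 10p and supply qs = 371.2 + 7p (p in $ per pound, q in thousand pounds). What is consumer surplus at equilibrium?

At equilibrium qd = qs, so 490.2 - 10p = 371.2 + 7p; collecting terms, 119 = 17p and p* = 7.
Then q* = 490.2 - 10(7) = 420.2.
Demand choke price (qd = 0): p = 490.2/10 = 49.02. Consumer surplus = ½ × (49.02 - 7) × 420.2 = 8828.402.

Consumer surplus = 8828.402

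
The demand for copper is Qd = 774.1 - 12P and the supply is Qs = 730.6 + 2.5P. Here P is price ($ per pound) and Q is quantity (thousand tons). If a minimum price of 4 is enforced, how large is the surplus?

At P = 4: Qd = 726.1 and Qs = 740.6.
Surplus = Qs - Qd = 740.6 - 726.1 = 14.5.

Surplus = 14.5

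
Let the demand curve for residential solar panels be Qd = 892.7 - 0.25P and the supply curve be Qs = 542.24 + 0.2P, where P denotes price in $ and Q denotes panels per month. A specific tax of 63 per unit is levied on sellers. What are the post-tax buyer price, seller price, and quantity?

Sellers keep P_s = P_b - 63 per unit, so supply in terms of the buyer price is Qs = 529.64 + 0.2P_b.
Set Qd = Qs: 892.7 - 0.25P_b = 529.64 + 0.2P_b, so 363.06 = 0.45P_b and P_b = 806.8.
So P_s = 743.8 and the quantity traded is Q = 892.7 - 0.25(806.8) = 691.

P_b = 806.8, P_s = 743.8, Q = 691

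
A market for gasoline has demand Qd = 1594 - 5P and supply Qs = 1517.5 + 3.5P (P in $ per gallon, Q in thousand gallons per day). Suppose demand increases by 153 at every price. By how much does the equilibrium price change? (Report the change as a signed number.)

ΔP = 18

At equilibrium Qd = Qs, so 1594 - 5P = 1517.5 + 3.5P; collecting terms, 76.5 = 8.5P and P* = 9.
Substitute back: Q* = 1594 - 5(9) = 1549.
After the shift, demand is Qd = 1747 - 5P.
Re-solving, 8.5P = 229.5 gives P = 27 and Q = 1612.
ΔP = 27 - 9 = 18.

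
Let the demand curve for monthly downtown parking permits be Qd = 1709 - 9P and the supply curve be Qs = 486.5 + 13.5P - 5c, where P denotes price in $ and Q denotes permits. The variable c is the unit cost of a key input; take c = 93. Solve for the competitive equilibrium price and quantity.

With c = 93, supply is Qs = 21.5 + 13.5P.
Set Qd = Qs: 1709 - 9P = 21.5 + 13.5P, so 1687.5 = 22.5P and P* = 75.
Plugging P* into demand: Q* = 1709 - 9(75) = 1034.

P* = 75, Q* = 1034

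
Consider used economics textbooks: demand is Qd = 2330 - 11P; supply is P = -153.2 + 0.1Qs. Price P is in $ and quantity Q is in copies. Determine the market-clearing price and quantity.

Inverting to quantity form: Qs = 1532 + 10P.
Equating demand and supply, 2330 - 11P = 1532 + 10P gives 21P = 798, so P* = 38.
Plugging P* into demand: Q* = 2330 - 11(38) = 1912.

P* = 38, Q* = 1912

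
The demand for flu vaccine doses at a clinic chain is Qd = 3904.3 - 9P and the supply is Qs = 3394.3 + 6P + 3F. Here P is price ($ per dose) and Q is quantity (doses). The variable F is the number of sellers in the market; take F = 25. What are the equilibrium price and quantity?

With F = 25, supply is Qs = 3469.3 + 6P.
Set Qd = Qs: 3904.3 - 9P = 3469.3 + 6P, so 435 = 15P and P* = 29.
From the demand curve, Q* = 3904.3 - 9(29) = 3643.3.

P* = 29, Q* = 3643.3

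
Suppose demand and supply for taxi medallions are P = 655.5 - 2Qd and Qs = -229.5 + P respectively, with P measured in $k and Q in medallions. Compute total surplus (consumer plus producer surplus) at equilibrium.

Rewriting in direct form: Qd = 327.75 - 0.5P.
Set Qd = Qs: 327.75 - 0.5P = -229.5 + P, so 557.25 = 1.5P and P* = 371.5.
Plugging P* into demand: Q* = 327.75 - 0.5(371.5) = 142.
Demand choke price = 655.5; supply choke price = 229.5. CS = ½(655.5 - 371.5)(142) = 20164; PS = ½(371.5 - 229.5)(142) = 10082. Total surplus = 30246.

Total surplus = 30246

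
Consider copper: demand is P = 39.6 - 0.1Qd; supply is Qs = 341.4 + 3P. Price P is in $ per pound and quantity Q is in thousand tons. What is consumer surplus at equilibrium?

Consumer surplus = 6265.8

In direct form, Qd = 396 - 10P.
Equating demand and supply, 396 - 10P = 341.4 + 3P gives 13P = 54.6, so P* = 4.2.
From the demand curve, Q* = 396 - 10(4.2) = 354.
Demand choke price (Qd = 0): P = 396/10 = 39.6. Consumer surplus = ½ × (39.6 - 4.2) × 354 = 6265.8.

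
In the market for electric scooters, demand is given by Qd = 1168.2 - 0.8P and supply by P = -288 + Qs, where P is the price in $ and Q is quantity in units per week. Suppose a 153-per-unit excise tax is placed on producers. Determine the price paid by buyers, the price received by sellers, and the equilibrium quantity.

Rewriting in direct form: Qs = 288 + P.
The tax drives a wedge P_b - P_s = 153. Substituting P_s = P_b - 153 into supply: Qs = 135 + P_b.
Equate demand and the shifted supply: 1168.2 - 0.8P_b = 135 + P_b, giving 1.8P_b = 1033.2, so P_b = 574.
So P_s = 421 and the quantity traded is Q = 1168.2 - 0.8(574) = 709.

P_b = 574, P_s = 421, Q = 709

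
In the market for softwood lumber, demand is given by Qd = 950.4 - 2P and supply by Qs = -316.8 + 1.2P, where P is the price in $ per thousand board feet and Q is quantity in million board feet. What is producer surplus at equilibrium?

Equating demand and supply, 950.4 - 2P = -316.8 + 1.2P gives 3.2P = 1267.2, so P* = 396.
Then Q* = 950.4 - 2(396) = 158.4.
Supply choke price (Qs = 0): P = 264. Producer surplus = ½ × (396 - 264) × 158.4 = 10454.4.

Producer surplus = 10454.4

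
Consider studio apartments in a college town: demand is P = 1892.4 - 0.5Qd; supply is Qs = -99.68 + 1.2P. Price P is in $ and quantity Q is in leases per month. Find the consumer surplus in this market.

Consumer surplus = 460362.25

In direct form, Qd = 3784.8 - 2P.
At equilibrium Qd = Qs, so 3784.8 - 2P = -99.68 + 1.2P; collecting terms, 3884.48 = 3.2P and P* = 1213.9.
From the demand curve, Q* = 3784.8 - 2(1213.9) = 1357.
Demand choke price (Qd = 0): P = 3784.8/2 = 1892.4. Consumer surplus = ½ × (1892.4 - 1213.9) × 1357 = 460362.25.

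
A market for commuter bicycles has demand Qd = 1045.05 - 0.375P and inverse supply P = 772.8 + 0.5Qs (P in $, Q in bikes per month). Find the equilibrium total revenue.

Total revenue = 693748.8

In direct form, Qs = -1545.6 + 2P.
At equilibrium Qd = Qs, so 1045.05 - 0.375P = -1545.6 + 2P; collecting terms, 2590.65 = 2.375P and P* = 1090.8.
Substitute back: Q* = 1045.05 - 0.375(1090.8) = 636.
Total revenue = P* × Q* = 1090.8 × 636 = 693748.8.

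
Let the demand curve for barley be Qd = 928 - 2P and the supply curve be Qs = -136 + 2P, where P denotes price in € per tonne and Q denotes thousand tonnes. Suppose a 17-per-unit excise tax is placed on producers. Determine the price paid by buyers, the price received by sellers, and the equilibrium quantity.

P_b = 274.5, P_s = 257.5, Q = 379

With a tax of 17 on producers, they supply based on the net price P_s = P_b - 17, so Qs = -170 + 2P_b.
Set Qd = Qs: 928 - 2P_b = -170 + 2P_b, so 1098 = 4P_b and P_b = 274.5.
So P_s = 257.5 and the quantity traded is Q = 928 - 2(274.5) = 379.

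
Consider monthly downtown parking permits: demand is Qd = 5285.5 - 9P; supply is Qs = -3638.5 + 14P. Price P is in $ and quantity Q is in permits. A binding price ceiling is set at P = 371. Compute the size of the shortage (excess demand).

At P = 371: Qd = 1946.5 and Qs = 1555.5.
Shortage = Qd - Qs = 1946.5 - 1555.5 = 391.

Shortage = 391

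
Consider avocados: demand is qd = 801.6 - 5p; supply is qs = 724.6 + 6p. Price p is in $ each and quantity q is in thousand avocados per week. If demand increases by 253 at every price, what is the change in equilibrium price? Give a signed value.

Δp = 23

The market clears where 801.6 - 5p = 724.6 + 6p. Rearranging, 11p = 77, hence p* = 7.
From the demand curve, q* = 801.6 - 5(7) = 766.6.
After the shift, demand is qd = 1054.6 - 5p.
The new intersection has 330 = 11p, i.e. p = 30, q = 904.6.
Δp = 30 - 7 = 23.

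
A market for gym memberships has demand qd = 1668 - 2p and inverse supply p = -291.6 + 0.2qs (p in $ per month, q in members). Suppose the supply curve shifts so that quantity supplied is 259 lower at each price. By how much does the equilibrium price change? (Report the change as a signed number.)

Δp = 37

Inverting to quantity form: qs = 1458 + 5p.
Set qd = qs: 1668 - 2p = 1458 + 5p, so 210 = 7p and p* = 30.
Plugging p* into demand: q* = 1668 - 2(30) = 1608.
After the shift, supply is qs = 1199 + 5p.
Re-solving, 7p = 469 gives p = 67 and q = 1534.
Δp = 67 - 30 = 37.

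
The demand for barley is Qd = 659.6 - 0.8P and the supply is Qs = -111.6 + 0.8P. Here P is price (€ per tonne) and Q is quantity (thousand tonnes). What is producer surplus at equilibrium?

Equating demand and supply, 659.6 - 0.8P = -111.6 + 0.8P gives 1.6P = 771.2, so P* = 482.
Substitute back: Q* = 659.6 - 0.8(482) = 274.
Supply choke price (Qs = 0): P = 139.5. Producer surplus = ½ × (482 - 139.5) × 274 = 46922.5.

Producer surplus = 46922.5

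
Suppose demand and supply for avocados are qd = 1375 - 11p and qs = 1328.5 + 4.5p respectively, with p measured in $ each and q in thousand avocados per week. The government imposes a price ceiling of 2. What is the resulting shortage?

Shortage = 15.5

With p fixed at 2, quantity demanded is 1353 and quantity supplied is 1337.5.
Shortage = qd - qs = 1353 - 1337.5 = 15.5.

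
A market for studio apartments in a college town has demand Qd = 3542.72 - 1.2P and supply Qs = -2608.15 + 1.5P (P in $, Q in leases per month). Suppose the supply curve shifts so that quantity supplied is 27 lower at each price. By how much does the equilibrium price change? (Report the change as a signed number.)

Set Qd = Qs: 3542.72 - 1.2P = -2608.15 + 1.5P, so 6150.87 = 2.7P and P* = 2278.1.
From the demand curve, Q* = 3542.72 - 1.2(2278.1) = 809.
After the shift, supply is Qs = -2635.15 + 1.5P.
New equilibrium: 6177.87 = 2.7P, so P = 2288.1 and Q = 797.
ΔP = 2288.1 - 2278.1 = 10.

ΔP = 10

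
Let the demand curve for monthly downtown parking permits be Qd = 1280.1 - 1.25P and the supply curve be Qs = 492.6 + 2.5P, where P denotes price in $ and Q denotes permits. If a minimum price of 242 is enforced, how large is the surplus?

Evaluating both curves at the floor price 242 gives Qd = 977.6, Qs = 1097.6.
Surplus = Qs - Qd = 1097.6 - 977.6 = 120.

Surplus = 120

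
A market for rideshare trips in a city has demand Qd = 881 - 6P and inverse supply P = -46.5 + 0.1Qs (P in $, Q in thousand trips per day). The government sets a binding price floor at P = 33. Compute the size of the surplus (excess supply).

In direct form, Qs = 465 + 10P.
With P fixed at 33, quantity demanded is 683 and quantity supplied is 795.
Surplus = Qs - Qd = 795 - 683 = 112.

Surplus = 112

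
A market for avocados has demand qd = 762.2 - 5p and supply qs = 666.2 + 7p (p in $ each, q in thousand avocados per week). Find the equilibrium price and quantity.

p* = 8, q* = 722.2

Equating demand and supply, 762.2 - 5p = 666.2 + 7p gives 12p = 96, so p* = 8.
Then q* = 762.2 - 5(8) = 722.2.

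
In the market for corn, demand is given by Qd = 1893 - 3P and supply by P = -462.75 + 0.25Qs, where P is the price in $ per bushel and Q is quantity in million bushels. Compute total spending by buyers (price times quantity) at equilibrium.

Solving each curve for Q: Qs = 1851 + 4P.
Equating demand and supply, 1893 - 3P = 1851 + 4P gives 7P = 42, so P* = 6.
Plugging P* into demand: Q* = 1893 - 3(6) = 1875.
Total spending by buyers = P* × Q* = 6 × 1875 = 11250.

Total spending by buyers = 11250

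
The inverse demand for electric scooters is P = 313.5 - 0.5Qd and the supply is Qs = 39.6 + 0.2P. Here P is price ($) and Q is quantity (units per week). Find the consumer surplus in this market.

In direct form, Qd = 627 - 2P.
Equating demand and supply, 627 - 2P = 39.6 + 0.2P gives 2.2P = 587.4, so P* = 267.
Substitute back: Q* = 627 - 2(267) = 93.
Demand choke price (Qd = 0): P = 627/2 = 313.5. Consumer surplus = ½ × (313.5 - 267) × 93 = 2162.25.

Consumer surplus = 2162.25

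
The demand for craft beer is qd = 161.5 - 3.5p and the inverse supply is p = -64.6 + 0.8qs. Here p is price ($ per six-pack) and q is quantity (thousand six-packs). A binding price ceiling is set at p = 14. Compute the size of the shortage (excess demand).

Inverting to quantity form: qs = 80.75 + 1.25p.
At p = 14: qd = 112.5 and qs = 98.25.
Shortage = qd - qs = 112.5 - 98.25 = 14.25.

Shortage = 14.25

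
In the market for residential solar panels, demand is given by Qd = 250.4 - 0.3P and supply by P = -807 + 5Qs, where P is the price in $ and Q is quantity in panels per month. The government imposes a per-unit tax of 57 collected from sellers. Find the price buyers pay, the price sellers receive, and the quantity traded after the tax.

In direct form, Qs = 161.4 + 0.2P.
Sellers keep P_s = P_b - 57 per unit, so supply in terms of the buyer price is Qs = 150 + 0.2P_b.
Set Qd = Qs: 250.4 - 0.3P_b = 150 + 0.2P_b, so 100.4 = 0.5P_b and P_b = 200.8.
So P_s = 143.8 and the quantity traded is Q = 250.4 - 0.3(200.8) = 190.16.

P_b = 200.8, P_s = 143.8, Q = 190.16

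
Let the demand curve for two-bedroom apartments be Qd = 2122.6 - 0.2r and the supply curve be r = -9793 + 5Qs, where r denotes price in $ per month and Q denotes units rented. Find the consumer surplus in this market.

Consumer surplus = 10410120.9

Rewriting in direct form: Qs = 1958.6 + 0.2r.
At equilibrium Qd = Qs, so 2122.6 - 0.2r = 1958.6 + 0.2r; collecting terms, 164 = 0.4r and r* = 410.
Plugging r* into demand: Q* = 2122.6 - 0.2(410) = 2040.6.
Demand choke price (Qd = 0): r = 2122.6/0.2 = 10613. Consumer surplus = ½ × (10613 - 410) × 2040.6 = 10410120.9.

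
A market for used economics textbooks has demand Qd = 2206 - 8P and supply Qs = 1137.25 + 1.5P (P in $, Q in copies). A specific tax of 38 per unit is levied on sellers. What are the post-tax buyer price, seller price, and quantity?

The tax drives a wedge P_b - P_s = 38. Substituting P_s = P_b - 38 into supply: Qs = 1080.25 + 1.5P_b.
Set Qd = Qs: 2206 - 8P_b = 1080.25 + 1.5P_b, so 1125.75 = 9.5P_b and P_b = 118.5.
Then P_s = 118.5 - 38 = 80.5 and Q = 2206 - 8(118.5) = 1258.

P_b = 118.5, P_s = 80.5, Q = 1258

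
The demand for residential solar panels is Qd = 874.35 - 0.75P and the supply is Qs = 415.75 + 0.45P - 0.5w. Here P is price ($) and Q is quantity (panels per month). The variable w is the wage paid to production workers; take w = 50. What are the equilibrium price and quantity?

P* = 403, Q* = 572.1

With w = 50, supply is Qs = 390.75 + 0.45P.
At equilibrium Qd = Qs, so 874.35 - 0.75P = 390.75 + 0.45P; collecting terms, 483.6 = 1.2P and P* = 403.
Then Q* = 874.35 - 0.75(403) = 572.1.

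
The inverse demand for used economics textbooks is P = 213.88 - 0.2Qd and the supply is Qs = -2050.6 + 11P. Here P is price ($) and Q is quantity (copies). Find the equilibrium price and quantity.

In direct form, Qd = 1069.4 - 5P.
Equating demand and supply, 1069.4 - 5P = -2050.6 + 11P gives 16P = 3120, so P* = 195.
From the demand curve, Q* = 1069.4 - 5(195) = 94.4.

P* = 195, Q* = 94.4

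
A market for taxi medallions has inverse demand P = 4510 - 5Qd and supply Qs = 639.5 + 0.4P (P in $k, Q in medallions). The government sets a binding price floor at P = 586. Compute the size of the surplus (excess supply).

In direct form, Qd = 902 - 0.2P.
With P fixed at 586, quantity demanded is 784.8 and quantity supplied is 873.9.
Surplus = Qs - Qd = 873.9 - 784.8 = 89.1.

Surplus = 89.1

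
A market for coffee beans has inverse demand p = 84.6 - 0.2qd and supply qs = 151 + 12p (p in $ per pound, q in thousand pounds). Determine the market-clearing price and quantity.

Solving each curve for q: qd = 423 - 5p.
Equating demand and supply, 423 - 5p = 151 + 12p gives 17p = 272, so p* = 16.
Plugging p* into demand: q* = 423 - 5(16) = 343.

p* = 16, q* = 343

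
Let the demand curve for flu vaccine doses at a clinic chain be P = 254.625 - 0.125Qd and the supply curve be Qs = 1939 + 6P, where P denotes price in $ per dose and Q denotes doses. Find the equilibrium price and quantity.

Inverting to quantity form: Qd = 2037 - 8P.
Set Qd = Qs: 2037 - 8P = 1939 + 6P, so 98 = 14P and P* = 7.
Substitute back: Q* = 2037 - 8(7) = 1981.

P* = 7, Q* = 1981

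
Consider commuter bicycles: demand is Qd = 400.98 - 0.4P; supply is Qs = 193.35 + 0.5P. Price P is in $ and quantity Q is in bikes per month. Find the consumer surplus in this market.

At equilibrium Qd = Qs, so 400.98 - 0.4P = 193.35 + 0.5P; collecting terms, 207.63 = 0.9P and P* = 230.7.
Substitute back: Q* = 400.98 - 0.4(230.7) = 308.7.
Demand choke price (Qd = 0): P = 400.98/0.4 = 1002.45. Consumer surplus = ½ × (1002.45 - 230.7) × 308.7 = 119119.6125.

Consumer surplus = 119119.6125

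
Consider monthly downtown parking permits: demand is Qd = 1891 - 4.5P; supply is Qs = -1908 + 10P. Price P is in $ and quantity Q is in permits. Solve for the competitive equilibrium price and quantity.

Set Qd = Qs: 1891 - 4.5P = -1908 + 10P, so 3799 = 14.5P and P* = 262.
From the demand curve, Q* = 1891 - 4.5(262) = 712.

P* = 262, Q* = 712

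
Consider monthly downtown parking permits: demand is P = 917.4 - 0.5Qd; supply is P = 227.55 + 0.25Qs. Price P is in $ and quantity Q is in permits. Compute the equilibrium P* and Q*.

P* = 457.5, Q* = 919.8

Rewriting in direct form: Qd = 1834.8 - 2P and Qs = -910.2 + 4P.
At equilibrium Qd = Qs, so 1834.8 - 2P = -910.2 + 4P; collecting terms, 2745 = 6P and P* = 457.5.
Substitute back: Q* = 1834.8 - 2(457.5) = 919.8.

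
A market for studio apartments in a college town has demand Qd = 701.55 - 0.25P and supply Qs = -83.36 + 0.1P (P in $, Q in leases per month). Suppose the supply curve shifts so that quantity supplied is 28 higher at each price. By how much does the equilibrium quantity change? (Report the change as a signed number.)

Equating demand and supply, 701.55 - 0.25P = -83.36 + 0.1P gives 0.35P = 784.91, so P* = 2242.6.
From the demand curve, Q* = 701.55 - 0.25(2242.6) = 140.9.
After the shift, supply is Qs = -55.36 + 0.1P.
Re-solving, 0.35P = 756.91 gives P = 2162.6 and Q = 160.9.
ΔQ = 160.9 - 140.9 = 20.

ΔQ = 20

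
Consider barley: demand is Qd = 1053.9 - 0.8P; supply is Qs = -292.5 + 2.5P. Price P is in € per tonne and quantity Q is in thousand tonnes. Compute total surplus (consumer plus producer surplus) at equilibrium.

Total surplus = 436636.40625

At equilibrium Qd = Qs, so 1053.9 - 0.8P = -292.5 + 2.5P; collecting terms, 1346.4 = 3.3P and P* = 408.
From the demand curve, Q* = 1053.9 - 0.8(408) = 727.5.
Demand choke price = 1317.375; supply choke price = 117. CS = ½(1317.375 - 408)(727.5) = 330785.15625; PS = ½(408 - 117)(727.5) = 105851.25. Total surplus = 436636.40625.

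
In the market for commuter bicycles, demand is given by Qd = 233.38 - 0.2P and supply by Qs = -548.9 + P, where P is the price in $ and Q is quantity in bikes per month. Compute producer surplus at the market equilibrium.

Producer surplus = 5304.5

Set Qd = Qs: 233.38 - 0.2P = -548.9 + P, so 782.28 = 1.2P and P* = 651.9.
Then Q* = 233.38 - 0.2(651.9) = 103.
Supply choke price (Qs = 0): P = 548.9. Producer surplus = ½ × (651.9 - 548.9) × 103 = 5304.5.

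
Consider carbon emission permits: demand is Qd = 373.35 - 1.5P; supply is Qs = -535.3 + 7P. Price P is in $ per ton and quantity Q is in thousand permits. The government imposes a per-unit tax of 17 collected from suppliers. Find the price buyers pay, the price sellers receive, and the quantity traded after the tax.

The tax drives a wedge P_b - P_s = 17. Substituting P_s = P_b - 17 into supply: Qs = -654.3 + 7P_b.
Market clearing requires 373.35 - 1.5P_b = -654.3 + 7P_b; hence 1027.65 = 8.5P_b and P_b = 120.9.
Then P_s = 120.9 - 17 = 103.9 and Q = 373.35 - 1.5(120.9) = 192.

P_b = 120.9, P_s = 103.9, Q = 192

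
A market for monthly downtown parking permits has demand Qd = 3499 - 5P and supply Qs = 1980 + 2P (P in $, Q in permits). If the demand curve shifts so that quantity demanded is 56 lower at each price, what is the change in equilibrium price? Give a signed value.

The market clears where 3499 - 5P = 1980 + 2P. Rearranging, 7P = 1519, hence P* = 217.
Plugging P* into demand: Q* = 3499 - 5(217) = 2414.
After the shift, demand is Qd = 3443 - 5P.
Re-solving, 7P = 1463 gives P = 209 and Q = 2398.
ΔP = 209 - 217 = -8.

ΔP = -8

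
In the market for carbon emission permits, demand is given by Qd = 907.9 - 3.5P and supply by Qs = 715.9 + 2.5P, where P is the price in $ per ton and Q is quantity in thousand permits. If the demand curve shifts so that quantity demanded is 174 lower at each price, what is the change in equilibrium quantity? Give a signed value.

ΔQ = -72.5

Set Qd = Qs: 907.9 - 3.5P = 715.9 + 2.5P, so 192 = 6P and P* = 32.
From the demand curve, Q* = 907.9 - 3.5(32) = 795.9.
After the shift, demand is Qd = 733.9 - 3.5P.
The new intersection has 18 = 6P, i.e. P = 3, Q = 723.4.
ΔQ = 723.4 - 795.9 = -72.5.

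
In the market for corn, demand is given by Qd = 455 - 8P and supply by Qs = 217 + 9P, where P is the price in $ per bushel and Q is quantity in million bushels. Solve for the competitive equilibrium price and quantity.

P* = 14, Q* = 343

Set Qd = Qs: 455 - 8P = 217 + 9P, so 238 = 17P and P* = 14.
Substitute back: Q* = 455 - 8(14) = 343.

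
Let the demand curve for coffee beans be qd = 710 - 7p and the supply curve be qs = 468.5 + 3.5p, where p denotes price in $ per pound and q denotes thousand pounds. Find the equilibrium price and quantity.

p* = 23, q* = 549

At equilibrium qd = qs, so 710 - 7p = 468.5 + 3.5p; collecting terms, 241.5 = 10.5p and p* = 23.
From the demand curve, q* = 710 - 7(23) = 549.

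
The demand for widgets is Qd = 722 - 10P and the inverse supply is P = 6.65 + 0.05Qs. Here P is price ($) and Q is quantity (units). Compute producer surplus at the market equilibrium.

Solving each curve for Q: Qs = -133 + 20P.
At equilibrium Qd = Qs, so 722 - 10P = -133 + 20P; collecting terms, 855 = 30P and P* = 28.5.
From the demand curve, Q* = 722 - 10(28.5) = 437.
Supply choke price (Qs = 0): P = 6.65. Producer surplus = ½ × (28.5 - 6.65) × 437 = 4774.225.

Producer surplus = 4774.225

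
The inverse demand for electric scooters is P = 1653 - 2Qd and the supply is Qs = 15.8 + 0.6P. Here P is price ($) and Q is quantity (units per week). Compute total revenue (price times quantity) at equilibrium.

Solving each curve for Q: Qd = 826.5 - 0.5P.
At equilibrium Qd = Qs, so 826.5 - 0.5P = 15.8 + 0.6P; collecting terms, 810.7 = 1.1P and P* = 737.
Substitute back: Q* = 826.5 - 0.5(737) = 458.
Total revenue = P* × Q* = 737 × 458 = 337546.

Total revenue = 337546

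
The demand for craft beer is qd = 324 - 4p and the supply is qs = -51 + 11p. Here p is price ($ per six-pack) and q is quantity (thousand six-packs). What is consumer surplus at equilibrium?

Set qd = qs: 324 - 4p = -51 + 11p, so 375 = 15p and p* = 25.
Plugging p* into demand: q* = 324 - 4(25) = 224.
Demand choke price (qd = 0): p = 324/4 = 81. Consumer surplus = ½ × (81 - 25) × 224 = 6272.

Consumer surplus = 6272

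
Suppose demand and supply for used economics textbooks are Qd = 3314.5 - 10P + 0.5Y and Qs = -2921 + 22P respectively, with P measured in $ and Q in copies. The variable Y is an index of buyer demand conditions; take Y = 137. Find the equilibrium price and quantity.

With Y = 137, demand is Qd = 3383 - 10P.
At equilibrium Qd = Qs, so 3383 - 10P = -2921 + 22P; collecting terms, 6304 = 32P and P* = 197.
Then Q* = 3383 - 10(197) = 1413.

P* = 197, Q* = 1413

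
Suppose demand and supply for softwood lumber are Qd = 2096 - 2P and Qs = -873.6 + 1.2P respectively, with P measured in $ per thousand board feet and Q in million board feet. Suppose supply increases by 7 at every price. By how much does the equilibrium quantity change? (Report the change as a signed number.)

ΔQ = 4.375

Equating demand and supply, 2096 - 2P = -873.6 + 1.2P gives 3.2P = 2969.6, so P* = 928.
Then Q* = 2096 - 2(928) = 240.
After the shift, supply is Qs = -866.6 + 1.2P.
New equilibrium: 2962.6 = 3.2P, so P = 925.8125 and Q = 244.375.
ΔQ = 244.375 - 240 = 4.375.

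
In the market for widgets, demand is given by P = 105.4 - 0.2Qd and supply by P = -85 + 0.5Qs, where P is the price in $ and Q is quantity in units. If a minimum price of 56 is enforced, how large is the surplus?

Surplus = 35

In direct form, Qd = 527 - 5P and Qs = 170 + 2P.
With P fixed at 56, quantity demanded is 247 and quantity supplied is 282.
Surplus = Qs - Qd = 282 - 247 = 35.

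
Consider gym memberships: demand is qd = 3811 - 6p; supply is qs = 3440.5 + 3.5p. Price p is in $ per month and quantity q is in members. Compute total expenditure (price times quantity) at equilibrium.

The market clears where 3811 - 6p = 3440.5 + 3.5p. Rearranging, 9.5p = 370.5, hence p* = 39.
Then q* = 3811 - 6(39) = 3577.
Total expenditure = p* × q* = 39 × 3577 = 139503.

Total expenditure = 139503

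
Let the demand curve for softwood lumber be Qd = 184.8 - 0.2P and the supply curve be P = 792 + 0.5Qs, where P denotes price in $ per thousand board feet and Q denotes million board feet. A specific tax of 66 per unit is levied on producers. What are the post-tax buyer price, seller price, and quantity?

Solving each curve for Q: Qs = -1584 + 2P.
With a tax of 66 on producers, they supply based on the net price P_s = P_b - 66, so Qs = -1716 + 2P_b.
Equate demand and the shifted supply: 184.8 - 0.2P_b = -1716 + 2P_b, giving 2.2P_b = 1900.8, so P_b = 864.
Then P_s = 864 - 66 = 798 and Q = 184.8 - 0.2(864) = 12.

P_b = 864, P_s = 798, Q = 12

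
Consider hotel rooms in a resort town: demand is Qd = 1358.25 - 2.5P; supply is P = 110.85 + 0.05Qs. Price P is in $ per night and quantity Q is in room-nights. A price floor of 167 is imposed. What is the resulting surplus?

Rewriting in direct form: Qs = -2217 + 20P.
Evaluating both curves at the floor price 167 gives Qd = 940.75, Qs = 1123.
Surplus = Qs - Qd = 1123 - 940.75 = 182.25.

Surplus = 182.25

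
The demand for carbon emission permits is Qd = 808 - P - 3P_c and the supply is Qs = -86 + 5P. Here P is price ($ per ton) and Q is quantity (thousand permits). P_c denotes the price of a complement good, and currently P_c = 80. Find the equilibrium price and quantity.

P* = 109, Q* = 459

With P_c = 80, demand is Qd = 568 - P.
Equating demand and supply, 568 - P = -86 + 5P gives 6P = 654, so P* = 109.
Substitute back: Q* = 568 - 109 = 459.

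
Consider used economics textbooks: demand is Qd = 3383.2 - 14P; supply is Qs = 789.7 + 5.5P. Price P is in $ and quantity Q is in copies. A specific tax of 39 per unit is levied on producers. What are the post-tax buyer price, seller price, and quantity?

P_b = 144, P_s = 105, Q = 1367.2

With a tax of 39 on producers, they supply based on the net price P_s = P_b - 39, so Qs = 575.2 + 5.5P_b.
Market clearing requires 3383.2 - 14P_b = 575.2 + 5.5P_b; hence 2808 = 19.5P_b and P_b = 144.
So P_s = 105 and the quantity traded is Q = 3383.2 - 14(144) = 1367.2.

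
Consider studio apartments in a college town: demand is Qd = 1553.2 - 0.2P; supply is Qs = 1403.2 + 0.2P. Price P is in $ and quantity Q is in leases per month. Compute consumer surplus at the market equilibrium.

Consumer surplus = 5462688.1

Set Qd = Qs: 1553.2 - 0.2P = 1403.2 + 0.2P, so 150 = 0.4P and P* = 375.
Substitute back: Q* = 1553.2 - 0.2(375) = 1478.2.
Demand choke price (Qd = 0): P = 1553.2/0.2 = 7766. Consumer surplus = ½ × (7766 - 375) × 1478.2 = 5462688.1.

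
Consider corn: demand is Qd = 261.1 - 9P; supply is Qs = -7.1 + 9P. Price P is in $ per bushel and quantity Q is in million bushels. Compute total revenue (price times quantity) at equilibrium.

Total revenue = 1892.3

Set Qd = Qs: 261.1 - 9P = -7.1 + 9P, so 268.2 = 18P and P* = 14.9.
Then Q* = 261.1 - 9(14.9) = 127.
Total revenue = P* × Q* = 14.9 × 127 = 1892.3.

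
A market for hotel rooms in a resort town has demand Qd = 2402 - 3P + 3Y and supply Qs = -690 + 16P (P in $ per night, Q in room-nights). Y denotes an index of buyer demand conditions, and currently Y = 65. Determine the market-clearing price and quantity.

With Y = 65, demand is Qd = 2597 - 3P.
Set Qd = Qs: 2597 - 3P = -690 + 16P, so 3287 = 19P and P* = 173.
Then Q* = 2597 - 3(173) = 2078.

P* = 173, Q* = 2078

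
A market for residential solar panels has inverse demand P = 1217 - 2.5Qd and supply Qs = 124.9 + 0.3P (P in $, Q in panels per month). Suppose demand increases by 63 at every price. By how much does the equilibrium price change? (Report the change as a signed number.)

Solving each curve for Q: Qd = 486.8 - 0.4P.
The market clears where 486.8 - 0.4P = 124.9 + 0.3P. Rearranging, 0.7P = 361.9, hence P* = 517.
Substitute back: Q* = 486.8 - 0.4(517) = 280.
After the shift, demand is Qd = 549.8 - 0.4P.
The new intersection has 424.9 = 0.7P, i.e. P = 607, Q = 307.
ΔP = 607 - 517 = 90.

ΔP = 90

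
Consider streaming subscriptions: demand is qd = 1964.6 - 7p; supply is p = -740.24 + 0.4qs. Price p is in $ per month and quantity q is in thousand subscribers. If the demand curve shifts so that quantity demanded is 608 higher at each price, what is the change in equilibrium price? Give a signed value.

Δp = 64

In direct form, qs = 1850.6 + 2.5p.
Set qd = qs: 1964.6 - 7p = 1850.6 + 2.5p, so 114 = 9.5p and p* = 12.
From the demand curve, q* = 1964.6 - 7(12) = 1880.6.
After the shift, demand is qd = 2572.6 - 7p.
The new intersection has 722 = 9.5p, i.e. p = 76, q = 2040.6.
Δp = 76 - 12 = 64.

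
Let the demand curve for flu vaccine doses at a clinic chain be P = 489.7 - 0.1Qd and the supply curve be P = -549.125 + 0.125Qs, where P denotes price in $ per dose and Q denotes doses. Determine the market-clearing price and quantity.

P* = 28, Q* = 4617

Rewriting in direct form: Qd = 4897 - 10P and Qs = 4393 + 8P.
Set Qd = Qs: 4897 - 10P = 4393 + 8P, so 504 = 18P and P* = 28.
Substitute back: Q* = 4897 - 10(28) = 4617.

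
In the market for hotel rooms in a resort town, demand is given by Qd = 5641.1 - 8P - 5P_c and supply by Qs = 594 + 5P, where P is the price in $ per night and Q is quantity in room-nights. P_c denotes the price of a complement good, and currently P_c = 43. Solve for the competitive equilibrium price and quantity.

With P_c = 43, demand is Qd = 5426.1 - 8P.
At equilibrium Qd = Qs, so 5426.1 - 8P = 594 + 5P; collecting terms, 4832.1 = 13P and P* = 371.7.
Plugging P* into demand: Q* = 5426.1 - 8(371.7) = 2452.5.

P* = 371.7, Q* = 2452.5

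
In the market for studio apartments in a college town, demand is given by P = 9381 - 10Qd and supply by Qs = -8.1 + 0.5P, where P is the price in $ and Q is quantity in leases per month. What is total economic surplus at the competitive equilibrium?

Inverting to quantity form: Qd = 938.1 - 0.1P.
At equilibrium Qd = Qs, so 938.1 - 0.1P = -8.1 + 0.5P; collecting terms, 946.2 = 0.6P and P* = 1577.
Substitute back: Q* = 938.1 - 0.1(1577) = 780.4.
Demand choke price = 9381; supply choke price = 16.2. CS = ½(9381 - 1577)(780.4) = 3045120.8; PS = ½(1577 - 16.2)(780.4) = 609024.16. Total surplus = 3654144.96.

Total surplus = 3654144.96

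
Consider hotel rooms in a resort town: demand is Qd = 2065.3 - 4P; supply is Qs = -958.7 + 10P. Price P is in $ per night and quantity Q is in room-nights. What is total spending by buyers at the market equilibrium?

Set Qd = Qs: 2065.3 - 4P = -958.7 + 10P, so 3024 = 14P and P* = 216.
Substitute back: Q* = 2065.3 - 4(216) = 1201.3.
Total spending by buyers = P* × Q* = 216 × 1201.3 = 259480.8.

Total spending by buyers = 259480.8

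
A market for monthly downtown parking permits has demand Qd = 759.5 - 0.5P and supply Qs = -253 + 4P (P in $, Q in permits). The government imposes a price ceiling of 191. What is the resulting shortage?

Shortage = 153

With P fixed at 191, quantity demanded is 664 and quantity supplied is 511.
Shortage = Qd - Qs = 664 - 511 = 153.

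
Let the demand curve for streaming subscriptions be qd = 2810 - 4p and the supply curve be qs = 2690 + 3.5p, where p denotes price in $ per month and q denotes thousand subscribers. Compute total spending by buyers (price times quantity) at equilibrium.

Set qd = qs: 2810 - 4p = 2690 + 3.5p, so 120 = 7.5p and p* = 16.
From the demand curve, q* = 2810 - 4(16) = 2746.
Total spending by buyers = p* × q* = 16 × 2746 = 43936.

Total spending by buyers = 43936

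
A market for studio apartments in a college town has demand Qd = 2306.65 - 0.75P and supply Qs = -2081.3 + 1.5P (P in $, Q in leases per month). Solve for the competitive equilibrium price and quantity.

P* = 1950.2, Q* = 844

Set Qd = Qs: 2306.65 - 0.75P = -2081.3 + 1.5P, so 4387.95 = 2.25P and P* = 1950.2.
Then Q* = 2306.65 - 0.75(1950.2) = 844.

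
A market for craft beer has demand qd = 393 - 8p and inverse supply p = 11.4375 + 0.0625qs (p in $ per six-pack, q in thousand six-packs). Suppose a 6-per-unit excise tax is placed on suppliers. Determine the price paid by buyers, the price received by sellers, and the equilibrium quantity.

p_b = 28, p_s = 22, q = 169

Solving each curve for q: qs = -183 + 16p.
With a tax of 6 on suppliers, they supply based on the net price p_s = p_b - 6, so qs = -279 + 16p_b.
Set qd = qs: 393 - 8p_b = -279 + 16p_b, so 672 = 24p_b and p_b = 28.
So p_s = 22 and the quantity traded is q = 393 - 8(28) = 169.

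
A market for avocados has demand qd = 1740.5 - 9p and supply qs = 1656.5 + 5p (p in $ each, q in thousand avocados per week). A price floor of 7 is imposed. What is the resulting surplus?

Surplus = 14

With p fixed at 7, quantity demanded is 1677.5 and quantity supplied is 1691.5.
Surplus = qs - qd = 1691.5 - 1677.5 = 14.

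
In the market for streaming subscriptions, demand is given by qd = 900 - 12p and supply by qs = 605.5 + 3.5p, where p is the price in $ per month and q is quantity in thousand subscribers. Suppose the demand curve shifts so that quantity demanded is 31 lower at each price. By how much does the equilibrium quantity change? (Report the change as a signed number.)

Δq = -7

The market clears where 900 - 12p = 605.5 + 3.5p. Rearranging, 15.5p = 294.5, hence p* = 19.
Substitute back: q* = 900 - 12(19) = 672.
After the shift, demand is qd = 869 - 12p.
The new intersection has 263.5 = 15.5p, i.e. p = 17, q = 665.
Δq = 665 - 672 = -7.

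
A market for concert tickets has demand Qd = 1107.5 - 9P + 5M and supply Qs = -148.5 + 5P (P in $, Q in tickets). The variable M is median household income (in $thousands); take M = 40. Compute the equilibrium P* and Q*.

P* = 104, Q* = 371.5

With M = 40, demand is Qd = 1307.5 - 9P.
At equilibrium Qd = Qs, so 1307.5 - 9P = -148.5 + 5P; collecting terms, 1456 = 14P and P* = 104.
Substitute back: Q* = 1307.5 - 9(104) = 371.5.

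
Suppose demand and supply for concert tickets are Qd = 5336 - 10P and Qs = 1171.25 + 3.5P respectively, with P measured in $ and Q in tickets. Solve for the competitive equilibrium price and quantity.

P* = 308.5, Q* = 2251

At equilibrium Qd = Qs, so 5336 - 10P = 1171.25 + 3.5P; collecting terms, 4164.75 = 13.5P and P* = 308.5.
Substitute back: Q* = 5336 - 10(308.5) = 2251.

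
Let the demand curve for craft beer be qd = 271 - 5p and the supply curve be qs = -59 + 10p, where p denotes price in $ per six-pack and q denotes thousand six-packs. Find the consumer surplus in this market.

Equating demand and supply, 271 - 5p = -59 + 10p gives 15p = 330, so p* = 22.
Then q* = 271 - 5(22) = 161.
Demand choke price (qd = 0): p = 271/5 = 54.2. Consumer surplus = ½ × (54.2 - 22) × 161 = 2592.1.

Consumer surplus = 2592.1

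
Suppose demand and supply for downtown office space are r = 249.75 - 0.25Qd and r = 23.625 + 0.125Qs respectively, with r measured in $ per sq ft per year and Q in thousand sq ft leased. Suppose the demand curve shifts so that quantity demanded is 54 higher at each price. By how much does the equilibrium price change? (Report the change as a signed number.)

Δr = 4.5

Rewriting in direct form: Qd = 999 - 4r and Qs = -189 + 8r.
The market clears where 999 - 4r = -189 + 8r. Rearranging, 12r = 1188, hence r* = 99.
Substitute back: Q* = 999 - 4(99) = 603.
After the shift, demand is Qd = 1053 - 4r.
Re-solving, 12r = 1242 gives r = 103.5 and Q = 639.
Δr = 103.5 - 99 = 4.5.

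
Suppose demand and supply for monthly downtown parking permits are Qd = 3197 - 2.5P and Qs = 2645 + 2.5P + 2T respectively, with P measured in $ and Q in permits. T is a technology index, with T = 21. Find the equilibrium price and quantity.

P* = 102, Q* = 2942

With T = 21, supply is Qs = 2687 + 2.5P.
Equating demand and supply, 3197 - 2.5P = 2687 + 2.5P gives 5P = 510, so P* = 102.
Substitute back: Q* = 3197 - 2.5(102) = 2942.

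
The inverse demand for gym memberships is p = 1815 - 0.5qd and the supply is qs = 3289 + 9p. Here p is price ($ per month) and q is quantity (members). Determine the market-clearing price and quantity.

p* = 31, q* = 3568

Inverting to quantity form: qd = 3630 - 2p.
Set qd = qs: 3630 - 2p = 3289 + 9p, so 341 = 11p and p* = 31.
Substitute back: q* = 3630 - 2(31) = 3568.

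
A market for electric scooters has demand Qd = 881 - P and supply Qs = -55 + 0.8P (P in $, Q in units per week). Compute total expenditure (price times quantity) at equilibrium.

Equating demand and supply, 881 - P = -55 + 0.8P gives 1.8P = 936, so P* = 520.
Substitute back: Q* = 881 - 520 = 361.
Total expenditure = P* × Q* = 520 × 361 = 187720.

Total expenditure = 187720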